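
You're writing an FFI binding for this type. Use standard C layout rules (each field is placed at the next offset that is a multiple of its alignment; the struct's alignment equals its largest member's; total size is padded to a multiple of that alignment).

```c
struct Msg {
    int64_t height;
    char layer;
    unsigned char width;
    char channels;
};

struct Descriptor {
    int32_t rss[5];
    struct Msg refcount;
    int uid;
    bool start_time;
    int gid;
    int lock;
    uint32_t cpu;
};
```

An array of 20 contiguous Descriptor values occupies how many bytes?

Msg: height at 0 (size 8, align 8) → ends 8; layer at 8 (size 1, align 1) → ends 9; width at 9 (size 1, align 1) → ends 10; channels at 10 (size 1, align 1) → ends 11; tail pad 5 to reach multiple of 8; total 16 bytes, alignment 8
rss at 0 (size 20, align 4) → ends 20
pad 4 to align 8 for refcount
refcount at 24 (size 16, align 8) → ends 40
uid at 40 (size 4, align 4) → ends 44
start_time at 44 (size 1, align 1) → ends 45
pad 3 to align 4 for gid
gid at 48 (size 4, align 4) → ends 52
lock at 52 (size 4, align 4) → ends 56
cpu at 56 (size 4, align 4) → ends 60
tail pad 4 to reach multiple of 8
total 64 bytes, alignment 8
array of 20: 20 × 64 = 1280

1280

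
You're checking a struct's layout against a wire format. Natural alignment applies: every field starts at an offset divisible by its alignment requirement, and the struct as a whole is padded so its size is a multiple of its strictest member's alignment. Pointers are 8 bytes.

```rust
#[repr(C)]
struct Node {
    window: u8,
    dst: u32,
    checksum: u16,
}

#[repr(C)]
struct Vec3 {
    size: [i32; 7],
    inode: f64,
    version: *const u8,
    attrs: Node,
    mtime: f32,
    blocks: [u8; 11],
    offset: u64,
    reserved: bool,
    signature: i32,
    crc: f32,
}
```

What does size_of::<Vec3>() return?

104 bytes

Node: @0: window [1B, align 1] → 1; +3 pad (align 4); @4: dst [4B, align 4] → 8; @8: checksum [2B, align 2] → 10; +2 tail pad (align 4); size 12, align 4
@0: size [28B, align 4] → 28
+4 pad (align 8)
@32: inode [8B, align 8] → 40
@40: version [8B, align 8] → 48
@48: attrs [12B, align 4] → 60
@60: mtime [4B, align 4] → 64
@64: blocks [11B, align 1] → 75
+5 pad (align 8)
@80: offset [8B, align 8] → 88
@88: reserved [1B, align 1] → 89
+3 pad (align 4)
@92: signature [4B, align 4] → 96
@96: crc [4B, align 4] → 100
+4 tail pad (align 8)
size 104, align 8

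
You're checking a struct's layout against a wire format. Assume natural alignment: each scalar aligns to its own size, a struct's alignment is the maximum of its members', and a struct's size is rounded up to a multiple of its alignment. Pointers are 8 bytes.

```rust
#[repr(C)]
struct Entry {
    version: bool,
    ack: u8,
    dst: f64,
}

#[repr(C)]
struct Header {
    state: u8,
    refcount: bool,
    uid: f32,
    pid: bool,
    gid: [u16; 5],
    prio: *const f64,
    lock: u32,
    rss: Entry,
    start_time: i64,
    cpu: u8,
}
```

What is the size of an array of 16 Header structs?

Entry: @0: version [1B, align 1] → 1; @1: ack [1B, align 1] → 2; +6 pad (align 8); @8: dst [8B, align 8] → 16; size 16, align 8
@0: state [1B, align 1] → 1
@1: refcount [1B, align 1] → 2
+2 pad (align 4)
@4: uid [4B, align 4] → 8
@8: pid [1B, align 1] → 9
+1 pad (align 2)
@10: gid [10B, align 2] → 20
+4 pad (align 8)
@24: prio [8B, align 8] → 32
@32: lock [4B, align 4] → 36
+4 pad (align 8)
@40: rss [16B, align 8] → 56
@56: start_time [8B, align 8] → 64
@64: cpu [1B, align 1] → 65
+7 tail pad (align 8)
size 72, align 8
array of 16: 16 × 72 = 1152

1152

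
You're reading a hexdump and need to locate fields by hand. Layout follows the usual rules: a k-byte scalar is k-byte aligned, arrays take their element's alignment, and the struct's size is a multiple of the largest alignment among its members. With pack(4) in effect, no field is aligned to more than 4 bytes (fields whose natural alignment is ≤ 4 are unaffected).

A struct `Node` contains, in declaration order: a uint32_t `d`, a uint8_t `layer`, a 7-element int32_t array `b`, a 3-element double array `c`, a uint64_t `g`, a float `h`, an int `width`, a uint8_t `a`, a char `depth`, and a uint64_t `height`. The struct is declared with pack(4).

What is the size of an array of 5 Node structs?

@0: d [4B, align 4] → 4
@4: layer [1B, align 1] → 5
+3 pad (align 4)
@8: b [28B, align 4] → 36
@36: c [24B, align 4] → 60
@60: g [8B, align 4] → 68
@68: h [4B, align 4] → 72
@72: width [4B, align 4] → 76
@76: a [1B, align 1] → 77
@77: depth [1B, align 1] → 78
+2 pad (align 4)
@80: height [8B, align 4] → 88
size 88, align 4
array of 5: 5 × 88 = 440

440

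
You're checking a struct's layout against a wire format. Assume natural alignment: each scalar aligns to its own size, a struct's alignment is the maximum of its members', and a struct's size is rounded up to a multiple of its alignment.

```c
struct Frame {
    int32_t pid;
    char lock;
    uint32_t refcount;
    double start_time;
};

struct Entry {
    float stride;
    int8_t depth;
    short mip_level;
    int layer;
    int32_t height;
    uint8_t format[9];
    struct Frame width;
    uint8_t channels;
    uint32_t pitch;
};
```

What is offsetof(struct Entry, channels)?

Frame: pid at 0 (size 4, align 4) → ends 4; lock at 4 (size 1, align 1) → ends 5; pad 3 to align 4 for refcount; refcount at 8 (size 4, align 4) → ends 12; pad 4 to align 8 for start_time; start_time at 16 (size 8, align 8) → ends 24; total 24 bytes, alignment 8
stride at 0 (size 4, align 4) → ends 4
depth at 4 (size 1, align 1) → ends 5
pad 1 to align 2 for mip_level
mip_level at 6 (size 2, align 2) → ends 8
layer at 8 (size 4, align 4) → ends 12
height at 12 (size 4, align 4) → ends 16
format at 16 (size 9, align 1) → ends 25
pad 7 to align 8 for width
width at 32 (size 24, align 8) → ends 56
channels at 56 (size 1, align 1) → ends 57

56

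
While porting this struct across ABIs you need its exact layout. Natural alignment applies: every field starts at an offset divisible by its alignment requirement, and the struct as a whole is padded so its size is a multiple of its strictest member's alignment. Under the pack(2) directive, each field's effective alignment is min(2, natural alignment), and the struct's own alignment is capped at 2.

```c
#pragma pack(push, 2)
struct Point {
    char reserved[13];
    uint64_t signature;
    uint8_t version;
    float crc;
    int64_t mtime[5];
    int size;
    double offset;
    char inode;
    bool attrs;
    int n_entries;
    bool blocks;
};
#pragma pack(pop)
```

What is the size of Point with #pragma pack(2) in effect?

reserved at 0 (size 13, align 1) → ends 13
pad 1 to align 2 for signature
signature at 14 (size 8, align 2) → ends 22
version at 22 (size 1, align 1) → ends 23
pad 1 to align 2 for crc
crc at 24 (size 4, align 2) → ends 28
mtime at 28 (size 40, align 2) → ends 68
size at 68 (size 4, align 2) → ends 72
offset at 72 (size 8, align 2) → ends 80
inode at 80 (size 1, align 1) → ends 81
attrs at 81 (size 1, align 1) → ends 82
n_entries at 82 (size 4, align 2) → ends 86
blocks at 86 (size 1, align 1) → ends 87
tail pad 1 to reach multiple of 2
total 88 bytes, alignment 2

88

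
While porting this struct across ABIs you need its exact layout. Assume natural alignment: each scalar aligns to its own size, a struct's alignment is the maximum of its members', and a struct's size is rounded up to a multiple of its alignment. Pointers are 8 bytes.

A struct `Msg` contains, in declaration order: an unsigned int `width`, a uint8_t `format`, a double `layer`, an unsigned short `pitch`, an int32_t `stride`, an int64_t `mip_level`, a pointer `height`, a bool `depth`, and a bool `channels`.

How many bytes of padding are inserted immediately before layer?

@0: width [4B, align 4] → 4
@4: format [1B, align 1] → 5
+3 pad (align 8)
@8: layer [8B, align 8] → 16

3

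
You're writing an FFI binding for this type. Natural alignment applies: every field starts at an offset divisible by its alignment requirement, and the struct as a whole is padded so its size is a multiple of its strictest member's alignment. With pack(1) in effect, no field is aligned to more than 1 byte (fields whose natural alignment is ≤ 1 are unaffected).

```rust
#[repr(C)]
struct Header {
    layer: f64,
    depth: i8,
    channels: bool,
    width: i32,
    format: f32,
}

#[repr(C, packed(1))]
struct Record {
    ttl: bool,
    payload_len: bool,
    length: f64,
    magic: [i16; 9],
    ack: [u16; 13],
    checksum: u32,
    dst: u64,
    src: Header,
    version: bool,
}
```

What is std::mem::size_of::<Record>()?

Header: 0..8  layer  (8B, 8-aligned); 8..9  depth  (1B, 1-aligned); 9..10  channels  (1B, 1-aligned); 10..12  -- padding (2B); 12..16  width  (4B, 4-aligned); 16..20  format  (4B, 4-aligned); 20..24  -- tail padding (4B); sizeof = 24, alignof = 8
0..1  ttl  (1B, 1-aligned)
1..2  payload_len  (1B, 1-aligned)
2..10  length  (8B, 1-aligned)
10..28  magic  (18B, 1-aligned)
28..54  ack  (26B, 1-aligned)
54..58  checksum  (4B, 1-aligned)
58..66  dst  (8B, 1-aligned)
66..90  src  (24B, 1-aligned)
90..91  version  (1B, 1-aligned)
sizeof = 91, alignof = 1

91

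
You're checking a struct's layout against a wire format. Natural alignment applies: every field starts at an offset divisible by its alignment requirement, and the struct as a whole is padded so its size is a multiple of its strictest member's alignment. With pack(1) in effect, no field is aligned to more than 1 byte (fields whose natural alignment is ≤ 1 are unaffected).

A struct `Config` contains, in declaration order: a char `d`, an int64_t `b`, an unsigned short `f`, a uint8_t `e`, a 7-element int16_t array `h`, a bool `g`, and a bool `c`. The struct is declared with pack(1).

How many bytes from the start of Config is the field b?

1

d at 0 (size 1, align 1) → ends 1
b at 1 (size 8, align 1) → ends 9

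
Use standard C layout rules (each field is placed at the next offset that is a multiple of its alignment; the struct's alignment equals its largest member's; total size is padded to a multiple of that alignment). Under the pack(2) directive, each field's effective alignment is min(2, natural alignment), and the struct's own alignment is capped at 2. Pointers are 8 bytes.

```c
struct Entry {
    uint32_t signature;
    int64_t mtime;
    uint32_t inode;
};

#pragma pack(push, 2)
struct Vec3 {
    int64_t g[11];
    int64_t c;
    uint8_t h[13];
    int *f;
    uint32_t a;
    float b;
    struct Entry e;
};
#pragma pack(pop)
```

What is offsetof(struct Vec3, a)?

Entry: @0: signature [4B, align 4] → 4; +4 pad (align 8); @8: mtime [8B, align 8] → 16; @16: inode [4B, align 4] → 20; +4 tail pad (align 8); size 24, align 8
@0: g [88B, align 2] → 88
@88: c [8B, align 2] → 96
@96: h [13B, align 1] → 109
+1 pad (align 2)
@110: f [8B, align 2] → 118
@118: a [4B, align 2] → 122

118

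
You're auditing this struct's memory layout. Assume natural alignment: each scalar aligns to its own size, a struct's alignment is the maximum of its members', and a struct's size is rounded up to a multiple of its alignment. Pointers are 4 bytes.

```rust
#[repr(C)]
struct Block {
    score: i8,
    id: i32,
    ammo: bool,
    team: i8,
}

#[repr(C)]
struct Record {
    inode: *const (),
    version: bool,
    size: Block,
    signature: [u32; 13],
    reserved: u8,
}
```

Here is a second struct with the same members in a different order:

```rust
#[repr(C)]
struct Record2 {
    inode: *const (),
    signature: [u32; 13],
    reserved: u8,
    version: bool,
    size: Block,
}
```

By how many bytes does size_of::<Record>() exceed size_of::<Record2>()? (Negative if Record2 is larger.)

Block: score at 0 (size 1, align 1) → ends 1; pad 3 to align 4 for id; id at 4 (size 4, align 4) → ends 8; ammo at 8 (size 1, align 1) → ends 9; team at 9 (size 1, align 1) → ends 10; tail pad 2 to reach multiple of 4; total 12 bytes, alignment 4
inode at 0 (size 4, align 4) → ends 4
version at 4 (size 1, align 1) → ends 5
pad 3 to align 4 for size
size at 8 (size 12, align 4) → ends 20
signature at 20 (size 52, align 4) → ends 72
reserved at 72 (size 1, align 1) → ends 73
tail pad 3 to reach multiple of 4
total 76 bytes, alignment 4
— Record2 —
inode at 0 (size 4, align 4) → ends 4
signature at 4 (size 52, align 4) → ends 56
reserved at 56 (size 1, align 1) → ends 57
version at 57 (size 1, align 1) → ends 58
pad 2 to align 4 for size
size at 60 (size 12, align 4) → ends 72
total 72 bytes, alignment 4
76 − 72 = 4

4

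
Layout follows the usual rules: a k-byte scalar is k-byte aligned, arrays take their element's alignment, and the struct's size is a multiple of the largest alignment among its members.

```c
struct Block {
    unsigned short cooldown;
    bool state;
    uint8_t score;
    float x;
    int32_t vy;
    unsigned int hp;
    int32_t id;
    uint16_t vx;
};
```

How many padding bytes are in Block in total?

2

0..2  cooldown  (2B, 2-aligned)
2..3  state  (1B, 1-aligned)
3..4  score  (1B, 1-aligned)
4..8  x  (4B, 4-aligned)
8..12  vy  (4B, 4-aligned)
12..16  hp  (4B, 4-aligned)
16..20  id  (4B, 4-aligned)
20..22  vx  (2B, 2-aligned)
22..24  -- tail padding (2B)
sizeof = 24, alignof = 4
data bytes 22, size 24 → padding 2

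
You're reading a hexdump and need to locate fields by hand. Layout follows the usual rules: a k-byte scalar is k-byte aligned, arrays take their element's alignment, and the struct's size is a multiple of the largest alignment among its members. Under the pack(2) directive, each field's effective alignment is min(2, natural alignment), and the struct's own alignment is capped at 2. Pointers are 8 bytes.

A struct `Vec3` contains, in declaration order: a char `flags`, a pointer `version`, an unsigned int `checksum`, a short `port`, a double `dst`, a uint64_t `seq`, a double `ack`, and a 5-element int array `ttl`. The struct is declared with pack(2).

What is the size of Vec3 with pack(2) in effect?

@0: flags [1B, align 1] → 1
+1 pad (align 2)
@2: version [8B, align 2] → 10
@10: checksum [4B, align 2] → 14
@14: port [2B, align 2] → 16
@16: dst [8B, align 2] → 24
@24: seq [8B, align 2] → 32
@32: ack [8B, align 2] → 40
@40: ttl [20B, align 2] → 60
size 60, align 2

60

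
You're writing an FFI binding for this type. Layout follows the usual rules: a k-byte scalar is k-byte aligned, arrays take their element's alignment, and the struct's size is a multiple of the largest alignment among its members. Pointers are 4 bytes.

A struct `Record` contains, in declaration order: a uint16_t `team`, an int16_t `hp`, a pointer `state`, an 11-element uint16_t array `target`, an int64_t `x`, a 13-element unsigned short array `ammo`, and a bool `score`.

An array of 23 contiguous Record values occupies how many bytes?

1656

0..2  team  (2B, 2-aligned)
2..4  hp  (2B, 2-aligned)
4..8  state  (4B, 4-aligned)
8..30  target  (22B, 2-aligned)
30..32  -- padding (2B)
32..40  x  (8B, 8-aligned)
40..66  ammo  (26B, 2-aligned)
66..67  score  (1B, 1-aligned)
67..72  -- tail padding (5B)
sizeof = 72, alignof = 8
array of 23: 23 × 72 = 1656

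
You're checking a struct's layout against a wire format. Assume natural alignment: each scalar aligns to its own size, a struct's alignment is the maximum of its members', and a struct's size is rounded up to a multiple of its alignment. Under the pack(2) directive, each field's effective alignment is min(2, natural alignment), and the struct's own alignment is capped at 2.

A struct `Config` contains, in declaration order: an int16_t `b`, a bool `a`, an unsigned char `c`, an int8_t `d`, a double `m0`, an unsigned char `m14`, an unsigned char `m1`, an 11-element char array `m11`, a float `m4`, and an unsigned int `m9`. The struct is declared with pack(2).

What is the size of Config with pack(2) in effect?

b at 0 (size 2, align 2) → ends 2
a at 2 (size 1, align 1) → ends 3
c at 3 (size 1, align 1) → ends 4
d at 4 (size 1, align 1) → ends 5
pad 1 to align 2 for m0
m0 at 6 (size 8, align 2) → ends 14
m14 at 14 (size 1, align 1) → ends 15
m1 at 15 (size 1, align 1) → ends 16
m11 at 16 (size 11, align 1) → ends 27
pad 1 to align 2 for m4
m4 at 28 (size 4, align 2) → ends 32
m9 at 32 (size 4, align 2) → ends 36
total 36 bytes, alignment 2

36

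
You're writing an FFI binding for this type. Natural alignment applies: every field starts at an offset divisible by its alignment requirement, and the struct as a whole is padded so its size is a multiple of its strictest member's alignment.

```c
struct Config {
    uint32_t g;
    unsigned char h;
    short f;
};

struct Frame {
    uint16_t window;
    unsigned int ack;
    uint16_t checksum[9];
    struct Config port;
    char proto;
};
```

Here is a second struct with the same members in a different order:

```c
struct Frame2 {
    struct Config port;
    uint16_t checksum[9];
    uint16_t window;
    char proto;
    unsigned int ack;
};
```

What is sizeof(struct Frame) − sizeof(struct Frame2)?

4

Config: g at 0 (size 4, align 4) → ends 4; h at 4 (size 1, align 1) → ends 5; pad 1 to align 2 for f; f at 6 (size 2, align 2) → ends 8; total 8 bytes, alignment 4
window at 0 (size 2, align 2) → ends 2
pad 2 to align 4 for ack
ack at 4 (size 4, align 4) → ends 8
checksum at 8 (size 18, align 2) → ends 26
pad 2 to align 4 for port
port at 28 (size 8, align 4) → ends 36
proto at 36 (size 1, align 1) → ends 37
tail pad 3 to reach multiple of 4
total 40 bytes, alignment 4
— Frame2 —
port at 0 (size 8, align 4) → ends 8
checksum at 8 (size 18, align 2) → ends 26
window at 26 (size 2, align 2) → ends 28
proto at 28 (size 1, align 1) → ends 29
pad 3 to align 4 for ack
ack at 32 (size 4, align 4) → ends 36
total 36 bytes, alignment 4
40 − 36 = 4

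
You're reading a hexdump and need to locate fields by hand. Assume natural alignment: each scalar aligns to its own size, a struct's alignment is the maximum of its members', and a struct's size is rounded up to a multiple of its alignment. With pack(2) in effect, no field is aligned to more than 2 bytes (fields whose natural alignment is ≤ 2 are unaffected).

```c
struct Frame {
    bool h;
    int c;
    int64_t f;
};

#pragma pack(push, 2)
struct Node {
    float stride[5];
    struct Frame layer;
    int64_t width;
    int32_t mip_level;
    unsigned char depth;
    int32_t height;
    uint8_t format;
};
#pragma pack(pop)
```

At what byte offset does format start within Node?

54

Frame: @0: h [1B, align 1] → 1; +3 pad (align 4); @4: c [4B, align 4] → 8; @8: f [8B, align 8] → 16; size 16, align 8
@0: stride [20B, align 2] → 20
@20: layer [16B, align 2] → 36
@36: width [8B, align 2] → 44
@44: mip_level [4B, align 2] → 48
@48: depth [1B, align 1] → 49
+1 pad (align 2)
@50: height [4B, align 2] → 54
@54: format [1B, align 1] → 55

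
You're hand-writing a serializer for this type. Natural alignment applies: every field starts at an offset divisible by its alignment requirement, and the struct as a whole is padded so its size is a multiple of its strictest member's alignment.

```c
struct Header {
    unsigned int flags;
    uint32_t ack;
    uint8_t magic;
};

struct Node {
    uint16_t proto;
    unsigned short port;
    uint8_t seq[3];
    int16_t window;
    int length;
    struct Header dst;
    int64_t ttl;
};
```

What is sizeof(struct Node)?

40

Header: flags at 0 (size 4, align 4) → ends 4; ack at 4 (size 4, align 4) → ends 8; magic at 8 (size 1, align 1) → ends 9; tail pad 3 to reach multiple of 4; total 12 bytes, alignment 4
proto at 0 (size 2, align 2) → ends 2
port at 2 (size 2, align 2) → ends 4
seq at 4 (size 3, align 1) → ends 7
pad 1 to align 2 for window
window at 8 (size 2, align 2) → ends 10
pad 2 to align 4 for length
length at 12 (size 4, align 4) → ends 16
dst at 16 (size 12, align 4) → ends 28
pad 4 to align 8 for ttl
ttl at 32 (size 8, align 8) → ends 40
total 40 bytes, alignment 8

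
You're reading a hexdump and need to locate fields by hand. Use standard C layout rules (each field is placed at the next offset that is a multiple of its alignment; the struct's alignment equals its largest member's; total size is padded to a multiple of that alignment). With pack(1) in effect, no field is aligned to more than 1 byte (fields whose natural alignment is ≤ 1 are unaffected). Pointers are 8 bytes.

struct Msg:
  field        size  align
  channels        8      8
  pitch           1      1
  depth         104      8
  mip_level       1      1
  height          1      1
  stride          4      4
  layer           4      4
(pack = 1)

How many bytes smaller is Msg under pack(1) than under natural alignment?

13

natural layout:
  @0: channels [8B, align 8] → 8
  @8: pitch [1B, align 1] → 9
  +7 pad (align 8)
  @16: depth [104B, align 8] → 120
  @120: mip_level [1B, align 1] → 121
  @121: height [1B, align 1] → 122
  +2 pad (align 4)
  @124: stride [4B, align 4] → 128
  @128: layer [4B, align 4] → 132
  +4 tail pad (align 8)
  size 136, align 8
packed(1) layout:
  @0: channels [8B, align 1] → 8
  @8: pitch [1B, align 1] → 9
  @9: depth [104B, align 1] → 113
  @113: mip_level [1B, align 1] → 114
  @114: height [1B, align 1] → 115
  @115: stride [4B, align 1] → 119
  @119: layer [4B, align 1] → 123
  size 123, align 1
136 − 123 = 13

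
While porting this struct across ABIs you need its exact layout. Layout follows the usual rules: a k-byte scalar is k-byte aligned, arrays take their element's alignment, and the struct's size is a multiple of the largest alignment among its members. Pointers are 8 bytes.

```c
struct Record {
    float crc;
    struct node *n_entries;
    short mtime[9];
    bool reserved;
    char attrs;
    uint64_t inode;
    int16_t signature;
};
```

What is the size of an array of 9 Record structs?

0..4  crc  (4B, 4-aligned)
4..8  -- padding (4B)
8..16  n_entries  (8B, 8-aligned)
16..34  mtime  (18B, 2-aligned)
34..35  reserved  (1B, 1-aligned)
35..36  attrs  (1B, 1-aligned)
36..40  -- padding (4B)
40..48  inode  (8B, 8-aligned)
48..50  signature  (2B, 2-aligned)
50..56  -- tail padding (6B)
sizeof = 56, alignof = 8
array of 9: 9 × 56 = 504

504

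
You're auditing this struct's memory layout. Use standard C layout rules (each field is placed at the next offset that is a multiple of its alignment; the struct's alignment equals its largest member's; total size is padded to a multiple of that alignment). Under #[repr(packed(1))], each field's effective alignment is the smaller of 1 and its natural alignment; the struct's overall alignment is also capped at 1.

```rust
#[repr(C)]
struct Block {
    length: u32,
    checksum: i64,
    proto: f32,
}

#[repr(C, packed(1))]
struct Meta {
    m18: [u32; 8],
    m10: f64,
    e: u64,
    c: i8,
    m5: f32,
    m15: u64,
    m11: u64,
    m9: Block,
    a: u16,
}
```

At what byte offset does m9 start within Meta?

69

Block: 0..4  length  (4B, 4-aligned); 4..8  -- padding (4B); 8..16  checksum  (8B, 8-aligned); 16..20  proto  (4B, 4-aligned); 20..24  -- tail padding (4B); sizeof = 24, alignof = 8
0..32  m18  (32B, 1-aligned)
32..40  m10  (8B, 1-aligned)
40..48  e  (8B, 1-aligned)
48..49  c  (1B, 1-aligned)
49..53  m5  (4B, 1-aligned)
53..61  m15  (8B, 1-aligned)
61..69  m11  (8B, 1-aligned)
69..93  m9  (24B, 1-aligned)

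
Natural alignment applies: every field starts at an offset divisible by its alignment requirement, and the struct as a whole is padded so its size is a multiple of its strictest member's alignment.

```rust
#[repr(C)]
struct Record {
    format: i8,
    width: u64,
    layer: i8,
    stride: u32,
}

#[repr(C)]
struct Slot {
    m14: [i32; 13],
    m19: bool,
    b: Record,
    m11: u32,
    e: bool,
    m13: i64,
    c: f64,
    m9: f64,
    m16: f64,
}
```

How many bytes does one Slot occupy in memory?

Record: 0..1  format  (1B, 1-aligned); 1..8  -- padding (7B); 8..16  width  (8B, 8-aligned); 16..17  layer  (1B, 1-aligned); 17..20  -- padding (3B); 20..24  stride  (4B, 4-aligned); sizeof = 24, alignof = 8
0..52  m14  (52B, 4-aligned)
52..53  m19  (1B, 1-aligned)
53..56  -- padding (3B)
56..80  b  (24B, 8-aligned)
80..84  m11  (4B, 4-aligned)
84..85  e  (1B, 1-aligned)
85..88  -- padding (3B)
88..96  m13  (8B, 8-aligned)
96..104  c  (8B, 8-aligned)
104..112  m9  (8B, 8-aligned)
112..120  m16  (8B, 8-aligned)
sizeof = 120, alignof = 8

120 bytes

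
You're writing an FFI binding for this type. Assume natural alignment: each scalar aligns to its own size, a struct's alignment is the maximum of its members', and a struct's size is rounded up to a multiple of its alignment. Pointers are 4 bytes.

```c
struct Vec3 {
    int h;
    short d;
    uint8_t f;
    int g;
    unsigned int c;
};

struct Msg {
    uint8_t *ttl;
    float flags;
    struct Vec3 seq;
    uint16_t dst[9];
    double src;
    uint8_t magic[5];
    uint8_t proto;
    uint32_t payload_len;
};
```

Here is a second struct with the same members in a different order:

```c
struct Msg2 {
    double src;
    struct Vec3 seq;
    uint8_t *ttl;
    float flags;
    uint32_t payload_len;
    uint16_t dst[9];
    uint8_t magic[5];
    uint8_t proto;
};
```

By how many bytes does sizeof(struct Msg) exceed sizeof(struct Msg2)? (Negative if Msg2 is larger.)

8

Vec3: h at 0 (size 4, align 4) → ends 4; d at 4 (size 2, align 2) → ends 6; f at 6 (size 1, align 1) → ends 7; pad 1 to align 4 for g; g at 8 (size 4, align 4) → ends 12; c at 12 (size 4, align 4) → ends 16; total 16 bytes, alignment 4
ttl at 0 (size 4, align 4) → ends 4
flags at 4 (size 4, align 4) → ends 8
seq at 8 (size 16, align 4) → ends 24
dst at 24 (size 18, align 2) → ends 42
pad 6 to align 8 for src
src at 48 (size 8, align 8) → ends 56
magic at 56 (size 5, align 1) → ends 61
proto at 61 (size 1, align 1) → ends 62
pad 2 to align 4 for payload_len
payload_len at 64 (size 4, align 4) → ends 68
tail pad 4 to reach multiple of 8
total 72 bytes, alignment 8
— Msg2 —
src at 0 (size 8, align 8) → ends 8
seq at 8 (size 16, align 4) → ends 24
ttl at 24 (size 4, align 4) → ends 28
flags at 28 (size 4, align 4) → ends 32
payload_len at 32 (size 4, align 4) → ends 36
dst at 36 (size 18, align 2) → ends 54
magic at 54 (size 5, align 1) → ends 59
proto at 59 (size 1, align 1) → ends 60
tail pad 4 to reach multiple of 8
total 64 bytes, alignment 8
72 − 64 = 8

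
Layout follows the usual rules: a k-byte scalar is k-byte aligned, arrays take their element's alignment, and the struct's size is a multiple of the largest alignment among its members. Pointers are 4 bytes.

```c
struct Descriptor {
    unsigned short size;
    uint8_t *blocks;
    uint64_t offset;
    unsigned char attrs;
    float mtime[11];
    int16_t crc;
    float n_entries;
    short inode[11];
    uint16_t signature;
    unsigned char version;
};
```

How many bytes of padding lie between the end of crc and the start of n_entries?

2

size at 0 (size 2, align 2) → ends 2
pad 2 to align 4 for blocks
blocks at 4 (size 4, align 4) → ends 8
offset at 8 (size 8, align 8) → ends 16
attrs at 16 (size 1, align 1) → ends 17
pad 3 to align 4 for mtime
mtime at 20 (size 44, align 4) → ends 64
crc at 64 (size 2, align 2) → ends 66
pad 2 to align 4 for n_entries
n_entries at 68 (size 4, align 4) → ends 72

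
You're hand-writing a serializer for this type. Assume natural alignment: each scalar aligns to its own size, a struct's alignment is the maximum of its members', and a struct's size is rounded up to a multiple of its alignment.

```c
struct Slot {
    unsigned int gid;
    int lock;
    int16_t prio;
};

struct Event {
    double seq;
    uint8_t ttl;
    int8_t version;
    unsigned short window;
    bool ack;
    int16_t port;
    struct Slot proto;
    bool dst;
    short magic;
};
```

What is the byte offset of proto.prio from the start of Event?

24

Slot: gid at 0 (size 4, align 4) → ends 4; lock at 4 (size 4, align 4) → ends 8; prio at 8 (size 2, align 2) → ends 10; tail pad 2 to reach multiple of 4; total 12 bytes, alignment 4
seq at 0 (size 8, align 8) → ends 8
ttl at 8 (size 1, align 1) → ends 9
version at 9 (size 1, align 1) → ends 10
window at 10 (size 2, align 2) → ends 12
ack at 12 (size 1, align 1) → ends 13
pad 1 to align 2 for port
port at 14 (size 2, align 2) → ends 16
proto at 16 (size 12, align 4) → ends 28
within Slot: prio at 8
16 + 8 = 24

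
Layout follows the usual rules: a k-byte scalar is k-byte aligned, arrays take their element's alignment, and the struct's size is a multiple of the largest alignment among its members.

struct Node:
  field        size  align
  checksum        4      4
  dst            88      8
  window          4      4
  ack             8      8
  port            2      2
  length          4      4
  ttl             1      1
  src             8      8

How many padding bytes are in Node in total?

@0: checksum [4B, align 4] → 4
+4 pad (align 8)
@8: dst [88B, align 8] → 96
@96: window [4B, align 4] → 100
+4 pad (align 8)
@104: ack [8B, align 8] → 112
@112: port [2B, align 2] → 114
+2 pad (align 4)
@116: length [4B, align 4] → 120
@120: ttl [1B, align 1] → 121
+7 pad (align 8)
@128: src [8B, align 8] → 136
size 136, align 8
data bytes 119, size 136 → padding 17

17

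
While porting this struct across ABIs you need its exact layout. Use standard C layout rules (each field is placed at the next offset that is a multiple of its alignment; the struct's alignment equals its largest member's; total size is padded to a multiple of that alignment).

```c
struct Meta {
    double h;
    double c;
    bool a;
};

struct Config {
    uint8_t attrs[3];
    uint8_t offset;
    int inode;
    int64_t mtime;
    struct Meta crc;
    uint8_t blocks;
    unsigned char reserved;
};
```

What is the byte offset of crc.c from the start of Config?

24

Meta: @0: h [8B, align 8] → 8; @8: c [8B, align 8] → 16; @16: a [1B, align 1] → 17; +7 tail pad (align 8); size 24, align 8
@0: attrs [3B, align 1] → 3
@3: offset [1B, align 1] → 4
@4: inode [4B, align 4] → 8
@8: mtime [8B, align 8] → 16
@16: crc [24B, align 8] → 40
within Meta: c at 8
16 + 8 = 24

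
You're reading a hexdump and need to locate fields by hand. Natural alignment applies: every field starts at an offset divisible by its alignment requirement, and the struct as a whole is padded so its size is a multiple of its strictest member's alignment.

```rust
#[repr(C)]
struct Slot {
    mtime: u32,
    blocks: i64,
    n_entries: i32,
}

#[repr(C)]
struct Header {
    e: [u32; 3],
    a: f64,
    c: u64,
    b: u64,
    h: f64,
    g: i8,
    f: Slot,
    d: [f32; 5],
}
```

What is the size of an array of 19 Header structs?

1976

Slot: @0: mtime [4B, align 4] → 4; +4 pad (align 8); @8: blocks [8B, align 8] → 16; @16: n_entries [4B, align 4] → 20; +4 tail pad (align 8); size 24, align 8
@0: e [12B, align 4] → 12
+4 pad (align 8)
@16: a [8B, align 8] → 24
@24: c [8B, align 8] → 32
@32: b [8B, align 8] → 40
@40: h [8B, align 8] → 48
@48: g [1B, align 1] → 49
+7 pad (align 8)
@56: f [24B, align 8] → 80
@80: d [20B, align 4] → 100
+4 tail pad (align 8)
size 104, align 8
array of 19: 19 × 104 = 1976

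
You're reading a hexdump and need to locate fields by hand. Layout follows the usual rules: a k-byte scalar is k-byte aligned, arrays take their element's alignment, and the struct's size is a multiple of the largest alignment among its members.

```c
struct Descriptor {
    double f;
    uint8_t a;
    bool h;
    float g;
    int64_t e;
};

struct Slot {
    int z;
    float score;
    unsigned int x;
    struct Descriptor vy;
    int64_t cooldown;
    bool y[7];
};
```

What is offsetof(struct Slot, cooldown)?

Descriptor: f at 0 (size 8, align 8) → ends 8; a at 8 (size 1, align 1) → ends 9; h at 9 (size 1, align 1) → ends 10; pad 2 to align 4 for g; g at 12 (size 4, align 4) → ends 16; e at 16 (size 8, align 8) → ends 24; total 24 bytes, alignment 8
z at 0 (size 4, align 4) → ends 4
score at 4 (size 4, align 4) → ends 8
x at 8 (size 4, align 4) → ends 12
pad 4 to align 8 for vy
vy at 16 (size 24, align 8) → ends 40
cooldown at 40 (size 8, align 8) → ends 48

40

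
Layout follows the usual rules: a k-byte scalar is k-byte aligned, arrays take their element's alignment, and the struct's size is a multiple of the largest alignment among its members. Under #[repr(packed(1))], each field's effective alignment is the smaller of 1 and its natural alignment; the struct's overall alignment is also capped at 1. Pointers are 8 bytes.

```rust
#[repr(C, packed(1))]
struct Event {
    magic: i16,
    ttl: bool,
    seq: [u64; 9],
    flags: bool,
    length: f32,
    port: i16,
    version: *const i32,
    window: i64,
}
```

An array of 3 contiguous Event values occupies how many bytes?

@0: magic [2B, align 1] → 2
@2: ttl [1B, align 1] → 3
@3: seq [72B, align 1] → 75
@75: flags [1B, align 1] → 76
@76: length [4B, align 1] → 80
@80: port [2B, align 1] → 82
@82: version [8B, align 1] → 90
@90: window [8B, align 1] → 98
size 98, align 1
array of 3: 3 × 98 = 294

294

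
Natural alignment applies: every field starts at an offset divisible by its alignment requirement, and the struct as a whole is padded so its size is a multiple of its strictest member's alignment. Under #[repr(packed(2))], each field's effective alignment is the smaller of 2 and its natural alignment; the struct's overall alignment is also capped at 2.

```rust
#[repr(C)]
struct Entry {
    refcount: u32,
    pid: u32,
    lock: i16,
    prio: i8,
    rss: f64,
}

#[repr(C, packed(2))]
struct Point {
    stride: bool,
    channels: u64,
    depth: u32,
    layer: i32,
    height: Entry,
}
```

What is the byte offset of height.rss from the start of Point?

Entry: @0: refcount [4B, align 4] → 4; @4: pid [4B, align 4] → 8; @8: lock [2B, align 2] → 10; @10: prio [1B, align 1] → 11; +5 pad (align 8); @16: rss [8B, align 8] → 24; size 24, align 8
@0: stride [1B, align 1] → 1
+1 pad (align 2)
@2: channels [8B, align 2] → 10
@10: depth [4B, align 2] → 14
@14: layer [4B, align 2] → 18
@18: height [24B, align 2] → 42
within Entry: rss at 16
18 + 16 = 34

34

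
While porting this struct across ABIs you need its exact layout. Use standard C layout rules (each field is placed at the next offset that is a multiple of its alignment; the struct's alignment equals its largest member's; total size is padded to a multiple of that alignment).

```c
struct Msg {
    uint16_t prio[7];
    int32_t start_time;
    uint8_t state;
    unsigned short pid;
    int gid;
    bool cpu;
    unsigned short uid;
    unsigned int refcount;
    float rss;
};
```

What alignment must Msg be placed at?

4

member alignments: prio=2, start_time=4, state=1, pid=2, gid=4, cpu=1, uid=2, refcount=4, rss=4
max = 4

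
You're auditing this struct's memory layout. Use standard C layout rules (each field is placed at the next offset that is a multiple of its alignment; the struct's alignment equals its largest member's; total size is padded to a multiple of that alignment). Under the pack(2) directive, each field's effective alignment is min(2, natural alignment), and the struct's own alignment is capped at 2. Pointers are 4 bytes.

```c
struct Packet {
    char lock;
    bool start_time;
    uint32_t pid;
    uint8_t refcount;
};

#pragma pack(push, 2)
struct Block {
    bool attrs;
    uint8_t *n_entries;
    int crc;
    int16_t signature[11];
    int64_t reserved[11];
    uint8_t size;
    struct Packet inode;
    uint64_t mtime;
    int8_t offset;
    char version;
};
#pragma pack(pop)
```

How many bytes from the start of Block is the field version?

143

Packet: 0..1  lock  (1B, 1-aligned); 1..2  start_time  (1B, 1-aligned); 2..4  -- padding (2B); 4..8  pid  (4B, 4-aligned); 8..9  refcount  (1B, 1-aligned); 9..12  -- tail padding (3B); sizeof = 12, alignof = 4
0..1  attrs  (1B, 1-aligned)
1..2  -- padding (1B)
2..6  n_entries  (4B, 2-aligned)
6..10  crc  (4B, 2-aligned)
10..32  signature  (22B, 2-aligned)
32..120  reserved  (88B, 2-aligned)
120..121  size  (1B, 1-aligned)
121..122  -- padding (1B)
122..134  inode  (12B, 2-aligned)
134..142  mtime  (8B, 2-aligned)
142..143  offset  (1B, 1-aligned)
143..144  version  (1B, 1-aligned)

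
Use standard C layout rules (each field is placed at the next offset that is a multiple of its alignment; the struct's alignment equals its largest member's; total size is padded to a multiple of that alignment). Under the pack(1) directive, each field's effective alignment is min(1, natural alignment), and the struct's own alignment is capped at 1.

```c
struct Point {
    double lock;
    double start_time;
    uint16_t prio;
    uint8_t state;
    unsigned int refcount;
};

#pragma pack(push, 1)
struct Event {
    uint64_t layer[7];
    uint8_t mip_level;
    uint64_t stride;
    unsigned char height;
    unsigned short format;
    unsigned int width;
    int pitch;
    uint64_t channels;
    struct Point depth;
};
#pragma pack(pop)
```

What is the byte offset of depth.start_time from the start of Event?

Point: lock at 0 (size 8, align 8) → ends 8; start_time at 8 (size 8, align 8) → ends 16; prio at 16 (size 2, align 2) → ends 18; state at 18 (size 1, align 1) → ends 19; pad 1 to align 4 for refcount; refcount at 20 (size 4, align 4) → ends 24; total 24 bytes, alignment 8
layer at 0 (size 56, align 1) → ends 56
mip_level at 56 (size 1, align 1) → ends 57
stride at 57 (size 8, align 1) → ends 65
height at 65 (size 1, align 1) → ends 66
format at 66 (size 2, align 1) → ends 68
width at 68 (size 4, align 1) → ends 72
pitch at 72 (size 4, align 1) → ends 76
channels at 76 (size 8, align 1) → ends 84
depth at 84 (size 24, align 1) → ends 108
within Point: start_time at 8
84 + 8 = 92

92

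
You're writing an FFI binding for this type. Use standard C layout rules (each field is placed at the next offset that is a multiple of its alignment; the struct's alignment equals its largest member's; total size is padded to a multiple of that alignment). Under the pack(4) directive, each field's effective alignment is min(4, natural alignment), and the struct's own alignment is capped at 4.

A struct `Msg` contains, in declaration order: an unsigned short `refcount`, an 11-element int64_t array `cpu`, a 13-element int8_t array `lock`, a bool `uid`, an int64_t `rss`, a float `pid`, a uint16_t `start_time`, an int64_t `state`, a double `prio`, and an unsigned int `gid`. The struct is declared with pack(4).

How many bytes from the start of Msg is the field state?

124

@0: refcount [2B, align 2] → 2
+2 pad (align 4)
@4: cpu [88B, align 4] → 92
@92: lock [13B, align 1] → 105
@105: uid [1B, align 1] → 106
+2 pad (align 4)
@108: rss [8B, align 4] → 116
@116: pid [4B, align 4] → 120
@120: start_time [2B, align 2] → 122
+2 pad (align 4)
@124: state [8B, align 4] → 132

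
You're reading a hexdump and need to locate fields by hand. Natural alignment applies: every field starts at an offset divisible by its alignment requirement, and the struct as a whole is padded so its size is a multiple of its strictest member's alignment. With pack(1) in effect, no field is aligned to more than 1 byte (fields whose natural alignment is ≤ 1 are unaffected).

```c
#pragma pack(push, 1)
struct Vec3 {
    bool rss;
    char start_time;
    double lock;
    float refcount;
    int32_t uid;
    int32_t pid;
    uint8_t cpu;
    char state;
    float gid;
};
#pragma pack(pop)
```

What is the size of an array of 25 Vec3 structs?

@0: rss [1B, align 1] → 1
@1: start_time [1B, align 1] → 2
@2: lock [8B, align 1] → 10
@10: refcount [4B, align 1] → 14
@14: uid [4B, align 1] → 18
@18: pid [4B, align 1] → 22
@22: cpu [1B, align 1] → 23
@23: state [1B, align 1] → 24
@24: gid [4B, align 1] → 28
size 28, align 1
array of 25: 25 × 28 = 700

700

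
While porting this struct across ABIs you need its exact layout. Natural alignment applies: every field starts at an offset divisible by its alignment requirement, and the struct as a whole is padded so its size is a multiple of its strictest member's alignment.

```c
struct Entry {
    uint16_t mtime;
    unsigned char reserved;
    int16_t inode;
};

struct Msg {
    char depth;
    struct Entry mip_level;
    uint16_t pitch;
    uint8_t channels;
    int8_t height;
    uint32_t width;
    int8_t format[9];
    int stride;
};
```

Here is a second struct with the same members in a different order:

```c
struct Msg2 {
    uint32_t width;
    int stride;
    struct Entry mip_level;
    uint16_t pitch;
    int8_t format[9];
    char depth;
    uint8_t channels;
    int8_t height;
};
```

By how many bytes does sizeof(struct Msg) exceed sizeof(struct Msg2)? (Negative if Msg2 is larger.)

Entry: @0: mtime [2B, align 2] → 2; @2: reserved [1B, align 1] → 3; +1 pad (align 2); @4: inode [2B, align 2] → 6; size 6, align 2
@0: depth [1B, align 1] → 1
+1 pad (align 2)
@2: mip_level [6B, align 2] → 8
@8: pitch [2B, align 2] → 10
@10: channels [1B, align 1] → 11
@11: height [1B, align 1] → 12
@12: width [4B, align 4] → 16
@16: format [9B, align 1] → 25
+3 pad (align 4)
@28: stride [4B, align 4] → 32
size 32, align 4
— Msg2 —
@0: width [4B, align 4] → 4
@4: stride [4B, align 4] → 8
@8: mip_level [6B, align 2] → 14
@14: pitch [2B, align 2] → 16
@16: format [9B, align 1] → 25
@25: depth [1B, align 1] → 26
@26: channels [1B, align 1] → 27
@27: height [1B, align 1] → 28
size 28, align 4
32 − 28 = 4

4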